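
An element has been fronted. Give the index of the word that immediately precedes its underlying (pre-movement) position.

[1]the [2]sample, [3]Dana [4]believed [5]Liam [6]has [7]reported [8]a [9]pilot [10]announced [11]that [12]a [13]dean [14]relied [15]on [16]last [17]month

15

The displaced element is "the sample" (word 2).
It is linked across 3 clause boundaries (Ø → Ø → that).
It functions as the object of the preposition "on" of "relied", so the gap sits immediately after word 15 ("on").
Base order: Dana believed Liam has reported a pilot announced that a dean relied on the sample last month.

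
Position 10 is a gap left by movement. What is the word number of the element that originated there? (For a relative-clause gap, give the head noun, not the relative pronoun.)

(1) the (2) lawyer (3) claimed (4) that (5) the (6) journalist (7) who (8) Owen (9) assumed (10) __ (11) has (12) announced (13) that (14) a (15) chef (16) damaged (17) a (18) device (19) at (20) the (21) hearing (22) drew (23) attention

The gap at 10 is the subject of "announced", inside a relative clause.
The relative pronoun is "who" (word 7); it is bound by the head noun immediately before it.
Its filler is the head noun "journalist", at word 6.

6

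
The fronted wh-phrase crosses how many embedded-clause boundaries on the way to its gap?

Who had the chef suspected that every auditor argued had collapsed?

2

"who" is extracted from the subject of "collapsed".
Boundaries crossed, outermost first: [that], [Ø] — 2 in total.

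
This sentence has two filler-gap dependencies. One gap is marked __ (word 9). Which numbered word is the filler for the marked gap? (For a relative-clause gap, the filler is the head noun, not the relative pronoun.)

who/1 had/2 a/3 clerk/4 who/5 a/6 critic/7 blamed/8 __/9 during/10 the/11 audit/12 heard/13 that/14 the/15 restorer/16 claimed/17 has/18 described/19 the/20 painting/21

4

The marked gap is inside the relative clause, the direct object of "blamed".
Its filler is the head noun "clerk" (via "who"), at word 4.
(The other dependency links word 1 to a gap after word 17.)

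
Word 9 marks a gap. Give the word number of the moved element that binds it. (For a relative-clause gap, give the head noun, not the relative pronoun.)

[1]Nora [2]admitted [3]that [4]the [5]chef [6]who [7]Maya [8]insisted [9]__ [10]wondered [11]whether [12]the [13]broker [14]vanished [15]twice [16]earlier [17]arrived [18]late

5

The gap at 9 is the subject of "wondered", inside a relative clause.
The relative pronoun is "who" (word 6); it is bound by the head noun immediately before it.
Its filler is the head noun "chef", at word 5.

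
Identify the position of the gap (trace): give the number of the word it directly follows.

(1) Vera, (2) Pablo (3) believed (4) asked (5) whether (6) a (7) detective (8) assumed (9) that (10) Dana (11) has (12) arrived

The displaced element is "Vera" (word 1).
It is linked across 1 clause boundary (Ø).
It functions as the subject of "asked", so the gap sits immediately after word 3 ("believed").
Base order: Pablo believed that Vera asked whether a detective assumed that Dana has arrived.

3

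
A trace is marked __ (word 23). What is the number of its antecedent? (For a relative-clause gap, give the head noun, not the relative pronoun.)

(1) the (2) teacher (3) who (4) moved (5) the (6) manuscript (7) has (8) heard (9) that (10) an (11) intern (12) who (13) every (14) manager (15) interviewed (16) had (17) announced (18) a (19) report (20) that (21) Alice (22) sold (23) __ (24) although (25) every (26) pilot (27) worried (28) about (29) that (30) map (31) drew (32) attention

19

The gap at 23 is the object of "sold", inside a relative clause.
The relative pronoun is "that" (word 20); it is bound by the head noun immediately before it.
Its filler is the head noun "report", at word 19.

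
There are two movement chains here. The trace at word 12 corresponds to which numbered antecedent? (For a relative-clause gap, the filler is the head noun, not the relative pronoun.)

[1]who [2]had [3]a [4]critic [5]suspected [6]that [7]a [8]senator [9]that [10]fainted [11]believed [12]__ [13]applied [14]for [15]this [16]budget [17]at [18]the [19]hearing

1

The marked gap is the subject of "applied".
Its filler is the fronted wh-phrase "who", at word 1.
(The other dependency links word 8 to a gap after word 9.)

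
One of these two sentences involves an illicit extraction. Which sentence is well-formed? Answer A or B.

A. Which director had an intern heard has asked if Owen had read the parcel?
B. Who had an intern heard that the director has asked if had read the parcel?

In B, the wh-phrase is extracted from inside a wh-island (introduced by "if"), which blocks movement.
In A, the extraction path crosses only that-complement boundaries, which are transparent.
So A is grammatical.

A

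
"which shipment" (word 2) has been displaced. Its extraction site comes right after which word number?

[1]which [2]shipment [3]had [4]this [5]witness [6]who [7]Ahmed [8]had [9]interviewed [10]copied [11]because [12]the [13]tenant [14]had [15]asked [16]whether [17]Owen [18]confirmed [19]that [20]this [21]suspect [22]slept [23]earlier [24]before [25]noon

10

The displaced element is "which shipment" (word 2).
It functions as the direct object of "copied", so the gap sits immediately after word 10 ("copied").
Base order: This witness who Ahmed had interviewed had copied which shipment because the tenant had asked whether Owen confirmed that this suspect slept earlier before noon.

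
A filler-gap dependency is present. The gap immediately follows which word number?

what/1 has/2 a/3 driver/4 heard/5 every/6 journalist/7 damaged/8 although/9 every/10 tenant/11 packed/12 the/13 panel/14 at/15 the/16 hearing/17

8

The displaced element is "what" (word 1).
It is linked across 1 clause boundary (Ø).
It functions as the direct object of "damaged", so the gap sits immediately after word 8 ("damaged").
Base order: A driver has heard every journalist damaged what although every tenant packed the panel at the hearing.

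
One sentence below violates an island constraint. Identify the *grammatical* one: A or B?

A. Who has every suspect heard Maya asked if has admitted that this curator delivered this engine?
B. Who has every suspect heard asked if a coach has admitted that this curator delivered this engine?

B

In A, the wh-phrase is extracted from inside a wh-island (introduced by "if"), which blocks movement.
In B, the extraction path crosses only that-complement boundaries, which are transparent.
So B is grammatical.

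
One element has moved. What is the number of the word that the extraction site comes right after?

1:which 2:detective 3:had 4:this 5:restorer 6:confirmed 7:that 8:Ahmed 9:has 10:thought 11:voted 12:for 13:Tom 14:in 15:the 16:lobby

The displaced element is "which detective" (word 2).
It is linked across 2 clause boundaries (that → Ø).
It functions as the subject of "voted", so the gap sits immediately after word 10 ("thought").
Base order: This restorer had confirmed that Ahmed has thought that which detective voted for Tom in the lobby.

10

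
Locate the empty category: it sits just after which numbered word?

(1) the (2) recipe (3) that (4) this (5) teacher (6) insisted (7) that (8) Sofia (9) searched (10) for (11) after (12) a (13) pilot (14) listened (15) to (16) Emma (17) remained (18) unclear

10

The displaced element is "the recipe" (word 2).
It is linked across 1 clause boundary (that).
It functions as the object of the preposition "for" of "searched", so the gap sits immediately after word 10 ("for").
Base order: This teacher insisted that Sofia searched for the recipe after a pilot listened to Emma.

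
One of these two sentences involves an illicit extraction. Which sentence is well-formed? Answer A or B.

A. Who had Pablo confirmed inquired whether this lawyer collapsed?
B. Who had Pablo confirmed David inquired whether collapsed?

A

In B, the wh-phrase is extracted from inside a wh-island (introduced by "whether"), which blocks movement.
In A, the extraction path crosses only that-complement boundaries, which are transparent.
So A is grammatical.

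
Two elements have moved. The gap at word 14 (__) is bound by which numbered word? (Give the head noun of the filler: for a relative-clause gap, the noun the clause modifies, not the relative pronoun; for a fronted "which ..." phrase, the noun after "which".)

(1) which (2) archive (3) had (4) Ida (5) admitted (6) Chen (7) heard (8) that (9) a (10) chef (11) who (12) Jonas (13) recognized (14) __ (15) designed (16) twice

The marked gap is inside the relative clause, the direct object of "recognized".
Its filler is the head noun "chef" (via "who"), at word 10.
(The other dependency links word 2 to a gap after word 15.)

10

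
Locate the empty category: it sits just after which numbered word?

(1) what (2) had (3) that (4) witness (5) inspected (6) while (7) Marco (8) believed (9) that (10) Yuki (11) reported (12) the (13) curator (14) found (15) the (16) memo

The displaced element is "what" (word 1).
It functions as the direct object of "inspected", so the gap sits immediately after word 5 ("inspected").
Base order: That witness had inspected what while Marco believed that Yuki reported the curator found the memo.

5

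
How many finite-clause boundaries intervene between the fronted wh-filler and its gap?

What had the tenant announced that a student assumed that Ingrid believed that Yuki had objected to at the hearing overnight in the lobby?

"what" is extracted from the PP object of "objected".
Boundaries crossed, outermost first: [that], [that], [that] — 3 in total.

3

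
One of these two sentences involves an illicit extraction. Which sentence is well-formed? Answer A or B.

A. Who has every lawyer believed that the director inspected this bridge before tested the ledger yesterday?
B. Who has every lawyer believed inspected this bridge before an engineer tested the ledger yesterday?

In A, the wh-phrase is extracted from inside an adjunct island (introduced by "before"), which blocks movement.
In B, the extraction path crosses only that-complement boundaries, which are transparent.
So B is grammatical.

B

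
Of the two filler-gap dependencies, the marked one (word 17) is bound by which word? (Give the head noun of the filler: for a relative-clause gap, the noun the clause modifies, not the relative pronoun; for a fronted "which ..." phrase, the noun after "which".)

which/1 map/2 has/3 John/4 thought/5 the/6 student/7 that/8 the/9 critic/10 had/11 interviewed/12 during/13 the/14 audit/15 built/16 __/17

The marked gap is the direct object of "built".
Its filler is the fronted wh-phrase "which map", at word 2.
(The other dependency links word 7 to a gap after word 12.)

2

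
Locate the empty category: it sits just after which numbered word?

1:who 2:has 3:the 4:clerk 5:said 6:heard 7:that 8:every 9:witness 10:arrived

The displaced element is "who" (word 1).
It is linked across 1 clause boundary (Ø).
It functions as the subject of "heard", so the gap sits immediately after word 5 ("said").
Base order: The clerk has said that who heard that every witness arrived.

5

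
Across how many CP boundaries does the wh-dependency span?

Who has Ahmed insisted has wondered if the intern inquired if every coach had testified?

1

"who" is extracted from the subject of "wondered".
Boundaries crossed, outermost first: [Ø] — 1 in total.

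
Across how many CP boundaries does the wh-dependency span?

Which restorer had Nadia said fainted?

1

"which restorer" is extracted from the subject of "fainted".
Boundaries crossed, outermost first: [Ø] — 1 in total.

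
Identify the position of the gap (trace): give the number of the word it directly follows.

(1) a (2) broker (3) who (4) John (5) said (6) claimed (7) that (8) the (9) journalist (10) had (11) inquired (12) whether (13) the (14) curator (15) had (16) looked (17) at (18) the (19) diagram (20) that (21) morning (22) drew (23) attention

5

The displaced element is "a broker" (word 2).
It is linked across 1 clause boundary (Ø).
It functions as the subject of "claimed", so the gap sits immediately after word 5 ("said").
Base order: John said a broker claimed that the journalist had inquired whether the curator had looked at the diagram that morning.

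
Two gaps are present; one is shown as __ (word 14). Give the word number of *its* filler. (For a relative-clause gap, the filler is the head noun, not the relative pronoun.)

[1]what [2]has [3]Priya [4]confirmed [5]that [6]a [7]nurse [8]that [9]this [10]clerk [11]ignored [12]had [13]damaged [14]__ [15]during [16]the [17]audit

The marked gap is the direct object of "damaged".
Its filler is the fronted wh-phrase "what", at word 1.
(The other dependency links word 7 to a gap after word 11.)

1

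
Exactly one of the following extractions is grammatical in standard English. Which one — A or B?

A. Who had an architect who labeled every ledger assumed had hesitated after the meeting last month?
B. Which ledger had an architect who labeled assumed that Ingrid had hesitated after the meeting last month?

In B, the wh-phrase is extracted from inside a complex-NP island (relative clause) (introduced by "who"), which blocks movement.
In A, the extraction path crosses only that-complement boundaries, which are transparent.
So A is grammatical.

A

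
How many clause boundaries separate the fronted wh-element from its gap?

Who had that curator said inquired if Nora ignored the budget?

1

"who" is extracted from the subject of "inquired".
Boundaries crossed, outermost first: [Ø] — 1 in total.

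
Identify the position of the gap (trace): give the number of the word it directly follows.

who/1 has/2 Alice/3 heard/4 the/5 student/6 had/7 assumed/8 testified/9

The displaced element is "who" (word 1).
It is linked across 2 clause boundaries (Ø → Ø).
It functions as the subject of "testified", so the gap sits immediately after word 8 ("assumed").
Base order: Alice has heard the student had assumed that who testified.

8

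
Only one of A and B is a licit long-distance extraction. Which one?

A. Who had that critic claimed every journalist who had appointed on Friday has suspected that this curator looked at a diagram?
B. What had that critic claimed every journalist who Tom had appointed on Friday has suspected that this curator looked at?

B

In A, the wh-phrase is extracted from inside a complex-NP island (relative clause) (introduced by "who"), which blocks movement.
In B, the extraction path crosses only that-complement boundaries, which are transparent.
So B is grammatical.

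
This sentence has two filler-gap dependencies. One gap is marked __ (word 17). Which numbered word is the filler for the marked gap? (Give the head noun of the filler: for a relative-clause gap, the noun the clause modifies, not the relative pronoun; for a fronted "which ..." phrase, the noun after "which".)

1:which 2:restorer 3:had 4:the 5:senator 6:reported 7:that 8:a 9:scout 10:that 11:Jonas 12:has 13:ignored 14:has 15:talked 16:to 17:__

The marked gap is the object of the preposition "to" of "talked".
Its filler is the fronted wh-phrase "which restorer", at word 2.
(The other dependency links word 9 to a gap after word 13.)

2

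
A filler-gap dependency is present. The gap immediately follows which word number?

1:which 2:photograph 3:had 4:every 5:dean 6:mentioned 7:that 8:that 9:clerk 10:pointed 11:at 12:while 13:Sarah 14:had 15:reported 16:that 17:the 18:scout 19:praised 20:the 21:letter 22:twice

11

The displaced element is "which photograph" (word 2).
It is linked across 1 clause boundary (that).
It functions as the object of the preposition "at" of "pointed", so the gap sits immediately after word 11 ("at").
Base order: Every dean had mentioned that that clerk pointed at which photograph while Sarah had reported that the scout praised the letter twice.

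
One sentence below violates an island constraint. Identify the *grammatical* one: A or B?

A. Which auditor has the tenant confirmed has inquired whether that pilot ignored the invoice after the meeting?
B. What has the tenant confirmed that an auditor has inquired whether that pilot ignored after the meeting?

A

In B, the wh-phrase is extracted from inside a wh-island (introduced by "whether"), which blocks movement.
In A, the extraction path crosses only that-complement boundaries, which are transparent.
So A is grammatical.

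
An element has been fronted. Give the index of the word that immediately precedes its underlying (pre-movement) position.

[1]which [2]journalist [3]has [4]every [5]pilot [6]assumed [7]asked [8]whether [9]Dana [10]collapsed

6

The displaced element is "which journalist" (word 2).
It is linked across 1 clause boundary (Ø).
It functions as the subject of "asked", so the gap sits immediately after word 6 ("assumed").
Base order: Every pilot has assumed that which journalist asked whether Dana collapsed.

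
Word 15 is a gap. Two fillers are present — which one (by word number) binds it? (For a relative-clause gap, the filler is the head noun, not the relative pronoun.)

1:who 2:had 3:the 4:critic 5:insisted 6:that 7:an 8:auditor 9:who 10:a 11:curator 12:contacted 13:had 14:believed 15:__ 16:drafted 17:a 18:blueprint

The marked gap is the subject of "drafted".
Its filler is the fronted wh-phrase "who", at word 1.
(The other dependency links word 8 to a gap after word 12.)

1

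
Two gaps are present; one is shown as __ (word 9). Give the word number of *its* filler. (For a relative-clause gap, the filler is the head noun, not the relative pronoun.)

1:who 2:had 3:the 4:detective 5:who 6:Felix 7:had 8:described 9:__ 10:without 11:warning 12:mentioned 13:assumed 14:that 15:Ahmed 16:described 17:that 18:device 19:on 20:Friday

4

The marked gap is inside the relative clause, the direct object of "described".
Its filler is the head noun "detective" (via "who"), at word 4.
(The other dependency links word 1 to a gap after word 12.)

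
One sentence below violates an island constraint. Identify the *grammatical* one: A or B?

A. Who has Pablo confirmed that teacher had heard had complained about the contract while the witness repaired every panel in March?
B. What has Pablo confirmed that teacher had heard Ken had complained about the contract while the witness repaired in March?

A

In B, the wh-phrase is extracted from inside an adjunct island (introduced by "while"), which blocks movement.
In A, the extraction path crosses only that-complement boundaries, which are transparent.
So A is grammatical.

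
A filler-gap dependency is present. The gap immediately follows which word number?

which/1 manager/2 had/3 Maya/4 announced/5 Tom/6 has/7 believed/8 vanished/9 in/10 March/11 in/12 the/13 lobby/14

The displaced element is "which manager" (word 2).
It is linked across 2 clause boundaries (Ø → Ø).
It functions as the subject of "vanished", so the gap sits immediately after word 8 ("believed").
Base order: Maya had announced Tom has believed which manager vanished in March in the lobby.

8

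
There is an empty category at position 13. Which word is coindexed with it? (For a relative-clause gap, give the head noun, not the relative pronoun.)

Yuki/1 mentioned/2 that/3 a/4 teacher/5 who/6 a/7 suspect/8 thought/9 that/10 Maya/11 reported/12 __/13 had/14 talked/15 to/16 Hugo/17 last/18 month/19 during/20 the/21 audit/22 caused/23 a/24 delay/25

The gap at 13 is the subject of "talked", inside a relative clause.
The relative pronoun is "who" (word 6); it is bound by the head noun immediately before it.
Its filler is the head noun "teacher", at word 5.

5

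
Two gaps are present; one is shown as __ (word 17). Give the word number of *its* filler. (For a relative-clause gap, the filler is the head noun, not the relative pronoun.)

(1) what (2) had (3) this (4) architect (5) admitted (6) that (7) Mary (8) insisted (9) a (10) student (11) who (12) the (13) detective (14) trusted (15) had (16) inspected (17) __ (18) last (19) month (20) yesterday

The marked gap is the direct object of "inspected".
Its filler is the fronted wh-phrase "what", at word 1.
(The other dependency links word 10 to a gap after word 14.)

1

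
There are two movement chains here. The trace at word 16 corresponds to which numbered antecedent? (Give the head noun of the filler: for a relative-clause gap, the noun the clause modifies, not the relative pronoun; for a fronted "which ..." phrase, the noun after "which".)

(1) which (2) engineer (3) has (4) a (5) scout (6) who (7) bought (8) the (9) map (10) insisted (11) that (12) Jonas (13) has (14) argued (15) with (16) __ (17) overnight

2

The marked gap is the object of the preposition "with" of "argued".
Its filler is the fronted wh-phrase "which engineer", at word 2.
(The other dependency links word 5 to a gap after word 6.)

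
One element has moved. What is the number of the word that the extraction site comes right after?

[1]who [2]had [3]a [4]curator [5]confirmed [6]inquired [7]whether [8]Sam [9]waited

5

The displaced element is "who" (word 1).
It is linked across 1 clause boundary (Ø).
It functions as the subject of "inquired", so the gap sits immediately after word 5 ("confirmed").
Base order: A curator had confirmed that who inquired whether Sam waited.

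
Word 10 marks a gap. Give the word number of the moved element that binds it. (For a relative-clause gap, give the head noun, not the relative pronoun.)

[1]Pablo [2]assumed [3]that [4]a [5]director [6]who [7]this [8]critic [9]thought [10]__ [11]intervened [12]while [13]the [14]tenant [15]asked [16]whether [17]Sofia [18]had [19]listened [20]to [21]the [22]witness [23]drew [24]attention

5

The gap at 10 is the subject of "intervened", inside a relative clause.
The relative pronoun is "who" (word 6); it is bound by the head noun immediately before it.
Its filler is the head noun "director", at word 5.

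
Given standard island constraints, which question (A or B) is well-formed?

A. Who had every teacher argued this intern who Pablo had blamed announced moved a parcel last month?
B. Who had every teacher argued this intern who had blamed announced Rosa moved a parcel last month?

In B, the wh-phrase is extracted from inside a complex-NP island (relative clause) (introduced by "who"), which blocks movement.
In A, the extraction path crosses only that-complement boundaries, which are transparent.
So A is grammatical.

A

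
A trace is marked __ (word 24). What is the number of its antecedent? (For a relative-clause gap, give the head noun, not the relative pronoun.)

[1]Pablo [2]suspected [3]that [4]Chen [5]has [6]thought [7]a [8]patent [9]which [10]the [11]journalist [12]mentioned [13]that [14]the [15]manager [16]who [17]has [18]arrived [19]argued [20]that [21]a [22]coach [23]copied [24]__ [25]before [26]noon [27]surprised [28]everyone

8

The gap at 24 is the object of "copied", inside a relative clause.
The relative pronoun is "which" (word 9); it is bound by the head noun immediately before it.
Its filler is the head noun "patent", at word 8.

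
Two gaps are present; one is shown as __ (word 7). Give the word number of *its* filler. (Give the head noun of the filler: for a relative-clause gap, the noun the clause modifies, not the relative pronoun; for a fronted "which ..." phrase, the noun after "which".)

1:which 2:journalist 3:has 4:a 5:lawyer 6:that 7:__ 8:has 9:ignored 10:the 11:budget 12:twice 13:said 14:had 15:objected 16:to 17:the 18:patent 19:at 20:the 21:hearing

5

The marked gap is inside the relative clause, the subject of "ignored".
Its filler is the head noun "lawyer" (via "that"), at word 5.
(The other dependency links word 2 to a gap after word 13.)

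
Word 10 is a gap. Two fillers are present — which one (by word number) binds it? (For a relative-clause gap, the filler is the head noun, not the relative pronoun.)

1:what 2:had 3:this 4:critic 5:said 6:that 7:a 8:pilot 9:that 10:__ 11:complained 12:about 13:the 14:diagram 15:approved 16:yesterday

The marked gap is inside the relative clause, the subject of "complained".
Its filler is the head noun "pilot" (via "that"), at word 8.
(The other dependency links word 1 to a gap after word 15.)

8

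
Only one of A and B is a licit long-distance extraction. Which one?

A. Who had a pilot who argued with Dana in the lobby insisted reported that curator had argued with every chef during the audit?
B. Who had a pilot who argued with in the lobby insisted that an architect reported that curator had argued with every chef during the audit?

In B, the wh-phrase is extracted from inside a complex-NP island (relative clause) (introduced by "who"), which blocks movement.
In A, the extraction path crosses only that-complement boundaries, which are transparent.
So A is grammatical.

A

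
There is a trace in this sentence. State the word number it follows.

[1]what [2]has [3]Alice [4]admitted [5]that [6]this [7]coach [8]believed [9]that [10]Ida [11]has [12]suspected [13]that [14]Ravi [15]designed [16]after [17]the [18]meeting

The displaced element is "what" (word 1).
It is linked across 3 clause boundaries (that → that → that).
It functions as the direct object of "designed", so the gap sits immediately after word 15 ("designed").
Base order: Alice has admitted that this coach believed that Ida has suspected that Ravi designed what after the meeting.

15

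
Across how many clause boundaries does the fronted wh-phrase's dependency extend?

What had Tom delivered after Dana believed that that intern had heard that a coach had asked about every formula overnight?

0

"what" originates inside the matrix clause — no clause boundary is crossed.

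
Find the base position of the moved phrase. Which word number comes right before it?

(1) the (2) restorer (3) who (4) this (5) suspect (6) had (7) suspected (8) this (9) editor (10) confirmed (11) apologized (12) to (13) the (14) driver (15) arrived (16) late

The displaced element is "the restorer" (word 2).
It is linked across 2 clause boundaries (Ø → Ø).
It functions as the subject of "apologized", so the gap sits immediately after word 10 ("confirmed").
Base order: This suspect had suspected this editor confirmed that the restorer apologized to the driver.

10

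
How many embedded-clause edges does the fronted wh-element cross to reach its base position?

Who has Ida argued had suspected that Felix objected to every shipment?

1

"who" is extracted from the subject of "suspected".
Boundaries crossed, outermost first: [Ø] — 1 in total.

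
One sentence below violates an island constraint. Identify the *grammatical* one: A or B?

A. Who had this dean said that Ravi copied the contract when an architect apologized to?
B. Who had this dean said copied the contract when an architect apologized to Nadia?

In A, the wh-phrase is extracted from inside an adjunct island (introduced by "when"), which blocks movement.
In B, the extraction path crosses only that-complement boundaries, which are transparent.
So B is grammatical.

B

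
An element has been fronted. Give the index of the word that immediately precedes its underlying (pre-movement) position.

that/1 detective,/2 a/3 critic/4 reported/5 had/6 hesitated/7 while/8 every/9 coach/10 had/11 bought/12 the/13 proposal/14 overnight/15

The displaced element is "that detective" (word 2).
It is linked across 1 clause boundary (Ø).
It functions as the subject of "hesitated", so the gap sits immediately after word 5 ("reported").
Base order: A critic reported that that detective had hesitated while every coach had bought the proposal overnight.

5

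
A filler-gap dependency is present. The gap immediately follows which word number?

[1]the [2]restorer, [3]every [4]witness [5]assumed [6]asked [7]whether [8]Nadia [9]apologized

5

The displaced element is "the restorer" (word 2).
It is linked across 1 clause boundary (Ø).
It functions as the subject of "asked", so the gap sits immediately after word 5 ("assumed").
Base order: Every witness assumed that the restorer asked whether Nadia apologized.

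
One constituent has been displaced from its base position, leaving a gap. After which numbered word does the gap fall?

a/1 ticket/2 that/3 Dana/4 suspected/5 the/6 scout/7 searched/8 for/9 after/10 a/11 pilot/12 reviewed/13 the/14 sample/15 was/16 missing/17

The displaced element is "a ticket" (word 2).
It is linked across 1 clause boundary (Ø).
It functions as the object of the preposition "for" of "searched", so the gap sits immediately after word 9 ("for").
Base order: Dana suspected the scout searched for a ticket after a pilot reviewed the sample.

9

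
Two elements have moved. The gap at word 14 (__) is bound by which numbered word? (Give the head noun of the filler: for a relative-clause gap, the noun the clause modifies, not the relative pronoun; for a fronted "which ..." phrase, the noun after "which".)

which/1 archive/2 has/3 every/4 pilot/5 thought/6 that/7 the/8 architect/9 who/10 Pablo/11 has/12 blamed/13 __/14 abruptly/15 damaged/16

The marked gap is inside the relative clause, the direct object of "blamed".
Its filler is the head noun "architect" (via "who"), at word 9.
(The other dependency links word 2 to a gap after word 16.)

9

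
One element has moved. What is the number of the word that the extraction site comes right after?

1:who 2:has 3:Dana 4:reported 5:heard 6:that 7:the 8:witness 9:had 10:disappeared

4

The displaced element is "who" (word 1).
It is linked across 1 clause boundary (Ø).
It functions as the subject of "heard", so the gap sits immediately after word 4 ("reported").
Base order: Dana has reported that who heard that the witness had disappeared.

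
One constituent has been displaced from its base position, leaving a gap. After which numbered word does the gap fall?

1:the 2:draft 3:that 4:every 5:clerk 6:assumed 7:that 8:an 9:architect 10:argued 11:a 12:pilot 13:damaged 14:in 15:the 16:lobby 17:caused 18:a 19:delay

The displaced element is "the draft" (word 2).
It is linked across 2 clause boundaries (that → Ø).
It functions as the direct object of "damaged", so the gap sits immediately after word 13 ("damaged").
Base order: Every clerk assumed that an architect argued a pilot damaged the draft in the lobby.

13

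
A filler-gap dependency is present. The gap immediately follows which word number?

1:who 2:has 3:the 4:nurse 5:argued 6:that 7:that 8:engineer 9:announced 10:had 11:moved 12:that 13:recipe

The displaced element is "who" (word 1).
It is linked across 2 clause boundaries (that → Ø).
It functions as the subject of "moved", so the gap sits immediately after word 9 ("announced").
Base order: The nurse has argued that that engineer announced who had moved that recipe.

9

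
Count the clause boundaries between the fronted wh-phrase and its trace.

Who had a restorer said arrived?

1

"who" is extracted from the subject of "arrived".
Boundaries crossed, outermost first: [Ø] — 1 in total.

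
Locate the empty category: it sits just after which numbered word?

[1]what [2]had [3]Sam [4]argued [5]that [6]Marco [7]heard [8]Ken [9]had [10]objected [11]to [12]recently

11

The displaced element is "what" (word 1).
It is linked across 2 clause boundaries (that → Ø).
It functions as the object of the preposition "to" of "objected", so the gap sits immediately after word 11 ("to").
Base order: Sam had argued that Marco heard Ken had objected to what recently.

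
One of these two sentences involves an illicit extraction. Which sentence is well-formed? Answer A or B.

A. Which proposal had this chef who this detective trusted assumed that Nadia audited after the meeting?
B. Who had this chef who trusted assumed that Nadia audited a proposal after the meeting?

A

In B, the wh-phrase is extracted from inside a complex-NP island (relative clause) (introduced by "who"), which blocks movement.
In A, the extraction path crosses only that-complement boundaries, which are transparent.
So A is grammatical.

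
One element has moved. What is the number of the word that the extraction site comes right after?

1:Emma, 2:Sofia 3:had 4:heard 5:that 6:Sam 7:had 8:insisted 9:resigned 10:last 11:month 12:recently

The displaced element is "Emma" (word 1).
It is linked across 2 clause boundaries (that → Ø).
It functions as the subject of "resigned", so the gap sits immediately after word 8 ("insisted").
Base order: Sofia had heard that Sam had insisted that Emma resigned last month recently.

8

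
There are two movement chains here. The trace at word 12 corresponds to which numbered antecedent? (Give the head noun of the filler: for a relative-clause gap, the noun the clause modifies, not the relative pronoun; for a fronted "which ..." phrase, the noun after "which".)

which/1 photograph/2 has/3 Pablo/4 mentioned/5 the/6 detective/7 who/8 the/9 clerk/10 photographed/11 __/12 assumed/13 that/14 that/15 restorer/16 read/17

The marked gap is inside the relative clause, the direct object of "photographed".
Its filler is the head noun "detective" (via "who"), at word 7.
(The other dependency links word 2 to a gap after word 17.)

7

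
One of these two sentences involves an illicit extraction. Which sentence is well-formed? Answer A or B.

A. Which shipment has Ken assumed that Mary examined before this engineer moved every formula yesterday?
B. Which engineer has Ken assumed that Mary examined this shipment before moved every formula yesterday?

A

In B, the wh-phrase is extracted from inside an adjunct island (introduced by "before"), which blocks movement.
In A, the extraction path crosses only that-complement boundaries, which are transparent.
So A is grammatical.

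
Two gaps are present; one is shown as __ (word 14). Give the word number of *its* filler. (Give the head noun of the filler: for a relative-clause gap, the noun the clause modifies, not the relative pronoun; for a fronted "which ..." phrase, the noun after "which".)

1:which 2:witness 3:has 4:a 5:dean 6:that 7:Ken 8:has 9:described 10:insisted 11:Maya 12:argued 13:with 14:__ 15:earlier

2

The marked gap is the object of the preposition "with" of "argued".
Its filler is the fronted wh-phrase "which witness", at word 2.
(The other dependency links word 5 to a gap after word 9.)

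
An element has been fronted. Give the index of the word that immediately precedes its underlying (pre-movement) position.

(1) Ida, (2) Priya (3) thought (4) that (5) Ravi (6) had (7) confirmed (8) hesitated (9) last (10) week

The displaced element is "Ida" (word 1).
It is linked across 2 clause boundaries (that → Ø).
It functions as the subject of "hesitated", so the gap sits immediately after word 7 ("confirmed").
Base order: Priya thought that Ravi had confirmed that Ida hesitated last week.

7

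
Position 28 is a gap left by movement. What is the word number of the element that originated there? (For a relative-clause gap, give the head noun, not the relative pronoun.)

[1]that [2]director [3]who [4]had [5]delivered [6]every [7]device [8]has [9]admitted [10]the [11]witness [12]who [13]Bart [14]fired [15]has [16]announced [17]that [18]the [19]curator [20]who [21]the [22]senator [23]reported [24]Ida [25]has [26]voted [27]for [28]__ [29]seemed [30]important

The gap at 28 is the prepositional object of "voted", inside a relative clause.
The relative pronoun is "who" (word 20); it is bound by the head noun immediately before it.
Its filler is the head noun "curator", at word 19.

19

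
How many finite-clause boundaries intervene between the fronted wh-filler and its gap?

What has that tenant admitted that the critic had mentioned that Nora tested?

"what" is extracted from the object of "tested".
Boundaries crossed, outermost first: [that], [that] — 2 in total.

2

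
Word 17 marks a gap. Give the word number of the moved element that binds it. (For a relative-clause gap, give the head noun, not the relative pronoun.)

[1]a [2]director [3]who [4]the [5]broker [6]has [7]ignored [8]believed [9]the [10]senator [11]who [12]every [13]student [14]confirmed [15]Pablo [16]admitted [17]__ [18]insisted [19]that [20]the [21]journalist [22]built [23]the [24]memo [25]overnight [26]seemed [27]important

10

The gap at 17 is the subject of "insisted", inside a relative clause.
The relative pronoun is "who" (word 11); it is bound by the head noun immediately before it.
Its filler is the head noun "senator", at word 10.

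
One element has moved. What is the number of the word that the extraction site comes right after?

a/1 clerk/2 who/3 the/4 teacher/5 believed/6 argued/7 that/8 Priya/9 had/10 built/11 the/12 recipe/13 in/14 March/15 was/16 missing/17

The displaced element is "a clerk" (word 2).
It is linked across 1 clause boundary (Ø).
It functions as the subject of "argued", so the gap sits immediately after word 6 ("believed").
Base order: The teacher believed a clerk argued that Priya had built the recipe in March.

6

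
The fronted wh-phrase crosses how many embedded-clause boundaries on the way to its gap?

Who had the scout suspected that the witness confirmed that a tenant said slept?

3

"who" is extracted from the subject of "slept".
Boundaries crossed, outermost first: [that], [that], [Ø] — 3 in total.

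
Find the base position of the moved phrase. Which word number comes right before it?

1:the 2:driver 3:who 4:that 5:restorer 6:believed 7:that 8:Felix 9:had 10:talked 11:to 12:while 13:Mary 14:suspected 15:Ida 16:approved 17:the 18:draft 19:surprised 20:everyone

11

The displaced element is "the driver" (word 2).
It is linked across 1 clause boundary (that).
It functions as the object of the preposition "to" of "talked", so the gap sits immediately after word 11 ("to").
Base order: That restorer believed that Felix had talked to the driver while Mary suspected Ida approved the draft.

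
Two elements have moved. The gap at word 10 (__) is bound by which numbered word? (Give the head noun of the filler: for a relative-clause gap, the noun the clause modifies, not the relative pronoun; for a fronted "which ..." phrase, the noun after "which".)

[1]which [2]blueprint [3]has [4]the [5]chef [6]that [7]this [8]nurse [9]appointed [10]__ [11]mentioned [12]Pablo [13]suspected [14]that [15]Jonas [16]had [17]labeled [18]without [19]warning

5

The marked gap is inside the relative clause, the direct object of "appointed".
Its filler is the head noun "chef" (via "that"), at word 5.
(The other dependency links word 2 to a gap after word 17.)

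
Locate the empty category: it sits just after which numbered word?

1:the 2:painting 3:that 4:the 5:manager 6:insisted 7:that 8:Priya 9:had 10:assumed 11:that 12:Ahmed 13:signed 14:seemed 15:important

13

The displaced element is "the painting" (word 2).
It is linked across 2 clause boundaries (that → that).
It functions as the direct object of "signed", so the gap sits immediately after word 13 ("signed").
Base order: The manager insisted that Priya had assumed that Ahmed signed the painting.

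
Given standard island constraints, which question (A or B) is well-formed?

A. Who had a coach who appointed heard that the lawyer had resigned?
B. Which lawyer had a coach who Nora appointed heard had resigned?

B

In A, the wh-phrase is extracted from inside a complex-NP island (relative clause) (introduced by "who"), which blocks movement.
In B, the extraction path crosses only that-complement boundaries, which are transparent.
So B is grammatical.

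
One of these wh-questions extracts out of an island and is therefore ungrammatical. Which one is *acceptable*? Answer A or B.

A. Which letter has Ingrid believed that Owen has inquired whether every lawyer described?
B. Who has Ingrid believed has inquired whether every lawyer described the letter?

In A, the wh-phrase is extracted from inside a wh-island (introduced by "whether"), which blocks movement.
In B, the extraction path crosses only that-complement boundaries, which are transparent.
So B is grammatical.

B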